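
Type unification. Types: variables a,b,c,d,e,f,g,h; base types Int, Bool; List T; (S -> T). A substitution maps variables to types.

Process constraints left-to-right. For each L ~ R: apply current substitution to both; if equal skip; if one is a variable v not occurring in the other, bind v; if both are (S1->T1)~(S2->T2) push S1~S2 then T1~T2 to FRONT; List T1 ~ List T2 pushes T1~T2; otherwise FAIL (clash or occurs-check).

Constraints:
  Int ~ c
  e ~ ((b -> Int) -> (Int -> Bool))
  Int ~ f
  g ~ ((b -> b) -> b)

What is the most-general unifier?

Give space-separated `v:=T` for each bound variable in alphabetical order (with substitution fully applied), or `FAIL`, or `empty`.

step 1: unify Int ~ c  [subst: {-} | 3 pending]
  bind c := Int
step 2: unify e ~ ((b -> Int) -> (Int -> Bool))  [subst: {c:=Int} | 2 pending]
  bind e := ((b -> Int) -> (Int -> Bool))
step 3: unify Int ~ f  [subst: {c:=Int, e:=((b -> Int) -> (Int -> Bool))} | 1 pending]
  bind f := Int
step 4: unify g ~ ((b -> b) -> b)  [subst: {c:=Int, e:=((b -> Int) -> (Int -> Bool)), f:=Int} | 0 pending]
  bind g := ((b -> b) -> b)

Answer: c:=Int e:=((b -> Int) -> (Int -> Bool)) f:=Int g:=((b -> b) -> b)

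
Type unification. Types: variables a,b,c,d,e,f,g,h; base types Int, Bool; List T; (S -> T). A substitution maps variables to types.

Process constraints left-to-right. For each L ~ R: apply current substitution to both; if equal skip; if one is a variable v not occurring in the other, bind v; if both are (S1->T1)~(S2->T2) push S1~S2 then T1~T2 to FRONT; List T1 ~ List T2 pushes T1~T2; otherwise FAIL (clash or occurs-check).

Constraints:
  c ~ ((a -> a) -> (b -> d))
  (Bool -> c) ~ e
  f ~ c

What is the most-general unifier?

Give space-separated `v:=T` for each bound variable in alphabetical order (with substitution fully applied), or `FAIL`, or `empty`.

step 1: unify c ~ ((a -> a) -> (b -> d))  [subst: {-} | 2 pending]
  bind c := ((a -> a) -> (b -> d))
step 2: unify (Bool -> ((a -> a) -> (b -> d))) ~ e  [subst: {c:=((a -> a) -> (b -> d))} | 1 pending]
  bind e := (Bool -> ((a -> a) -> (b -> d)))
step 3: unify f ~ ((a -> a) -> (b -> d))  [subst: {c:=((a -> a) -> (b -> d)), e:=(Bool -> ((a -> a) -> (b -> d)))} | 0 pending]
  bind f := ((a -> a) -> (b -> d))

Answer: c:=((a -> a) -> (b -> d)) e:=(Bool -> ((a -> a) -> (b -> d))) f:=((a -> a) -> (b -> d))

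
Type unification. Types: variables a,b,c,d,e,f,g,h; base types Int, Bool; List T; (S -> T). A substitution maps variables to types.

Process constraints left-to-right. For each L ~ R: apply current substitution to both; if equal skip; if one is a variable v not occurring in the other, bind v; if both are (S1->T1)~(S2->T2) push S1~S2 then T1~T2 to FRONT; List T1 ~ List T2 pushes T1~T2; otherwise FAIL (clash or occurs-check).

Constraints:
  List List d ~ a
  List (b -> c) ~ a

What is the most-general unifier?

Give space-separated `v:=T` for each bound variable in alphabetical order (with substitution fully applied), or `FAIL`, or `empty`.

Answer: FAIL

Derivation:
step 1: unify List List d ~ a  [subst: {-} | 1 pending]
  bind a := List List d
step 2: unify List (b -> c) ~ List List d  [subst: {a:=List List d} | 0 pending]
  -> decompose List: push (b -> c)~List d
step 3: unify (b -> c) ~ List d  [subst: {a:=List List d} | 0 pending]
  clash: (b -> c) vs List d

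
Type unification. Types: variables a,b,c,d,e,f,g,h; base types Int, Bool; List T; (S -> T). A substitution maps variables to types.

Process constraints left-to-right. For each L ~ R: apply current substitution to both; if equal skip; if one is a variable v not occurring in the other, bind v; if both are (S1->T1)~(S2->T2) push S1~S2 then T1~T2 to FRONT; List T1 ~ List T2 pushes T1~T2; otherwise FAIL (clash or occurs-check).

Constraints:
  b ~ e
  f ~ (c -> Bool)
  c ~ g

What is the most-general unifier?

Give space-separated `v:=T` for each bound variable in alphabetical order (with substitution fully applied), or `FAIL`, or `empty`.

step 1: unify b ~ e  [subst: {-} | 2 pending]
  bind b := e
step 2: unify f ~ (c -> Bool)  [subst: {b:=e} | 1 pending]
  bind f := (c -> Bool)
step 3: unify c ~ g  [subst: {b:=e, f:=(c -> Bool)} | 0 pending]
  bind c := g

Answer: b:=e c:=g f:=(g -> Bool)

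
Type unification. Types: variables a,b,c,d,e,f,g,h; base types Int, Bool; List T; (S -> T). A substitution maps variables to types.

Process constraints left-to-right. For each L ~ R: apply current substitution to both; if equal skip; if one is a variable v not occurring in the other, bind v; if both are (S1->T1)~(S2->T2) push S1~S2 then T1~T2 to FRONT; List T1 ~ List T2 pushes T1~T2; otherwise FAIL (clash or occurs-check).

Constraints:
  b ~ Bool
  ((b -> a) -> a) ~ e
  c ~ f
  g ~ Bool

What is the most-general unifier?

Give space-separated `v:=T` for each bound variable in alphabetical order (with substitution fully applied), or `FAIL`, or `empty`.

Answer: b:=Bool c:=f e:=((Bool -> a) -> a) g:=Bool

Derivation:
step 1: unify b ~ Bool  [subst: {-} | 3 pending]
  bind b := Bool
step 2: unify ((Bool -> a) -> a) ~ e  [subst: {b:=Bool} | 2 pending]
  bind e := ((Bool -> a) -> a)
step 3: unify c ~ f  [subst: {b:=Bool, e:=((Bool -> a) -> a)} | 1 pending]
  bind c := f
step 4: unify g ~ Bool  [subst: {b:=Bool, e:=((Bool -> a) -> a), c:=f} | 0 pending]
  bind g := Bool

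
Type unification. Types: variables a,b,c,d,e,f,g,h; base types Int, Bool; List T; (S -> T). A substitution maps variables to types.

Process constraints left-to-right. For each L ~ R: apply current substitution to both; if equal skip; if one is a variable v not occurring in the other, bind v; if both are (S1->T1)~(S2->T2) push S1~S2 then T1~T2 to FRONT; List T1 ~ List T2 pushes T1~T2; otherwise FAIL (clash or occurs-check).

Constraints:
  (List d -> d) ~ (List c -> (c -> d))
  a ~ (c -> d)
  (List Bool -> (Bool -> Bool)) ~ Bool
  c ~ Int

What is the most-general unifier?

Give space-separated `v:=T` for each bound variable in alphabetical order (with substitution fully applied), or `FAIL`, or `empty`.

step 1: unify (List d -> d) ~ (List c -> (c -> d))  [subst: {-} | 3 pending]
  -> decompose arrow: push List d~List c, d~(c -> d)
step 2: unify List d ~ List c  [subst: {-} | 4 pending]
  -> decompose List: push d~c
step 3: unify d ~ c  [subst: {-} | 4 pending]
  bind d := c
step 4: unify c ~ (c -> c)  [subst: {d:=c} | 3 pending]
  occurs-check fail: c in (c -> c)

Answer: FAIL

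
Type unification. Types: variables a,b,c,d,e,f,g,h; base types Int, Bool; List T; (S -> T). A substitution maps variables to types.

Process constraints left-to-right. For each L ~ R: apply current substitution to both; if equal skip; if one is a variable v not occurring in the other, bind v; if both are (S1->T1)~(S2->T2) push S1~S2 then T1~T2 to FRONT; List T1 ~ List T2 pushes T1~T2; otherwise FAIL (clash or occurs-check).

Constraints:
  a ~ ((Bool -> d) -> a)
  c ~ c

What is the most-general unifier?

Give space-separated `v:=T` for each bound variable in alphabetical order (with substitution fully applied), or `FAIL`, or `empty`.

step 1: unify a ~ ((Bool -> d) -> a)  [subst: {-} | 1 pending]
  occurs-check fail: a in ((Bool -> d) -> a)

Answer: FAIL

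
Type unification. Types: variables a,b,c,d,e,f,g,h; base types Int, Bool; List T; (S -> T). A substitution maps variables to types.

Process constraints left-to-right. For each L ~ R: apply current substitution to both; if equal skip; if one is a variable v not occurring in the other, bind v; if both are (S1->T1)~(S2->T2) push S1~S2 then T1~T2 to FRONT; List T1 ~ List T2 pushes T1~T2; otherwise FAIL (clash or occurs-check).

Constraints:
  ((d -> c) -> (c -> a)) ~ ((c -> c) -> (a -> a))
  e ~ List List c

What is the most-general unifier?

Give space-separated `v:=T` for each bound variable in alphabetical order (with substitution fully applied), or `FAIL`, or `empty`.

Answer: c:=a d:=a e:=List List a

Derivation:
step 1: unify ((d -> c) -> (c -> a)) ~ ((c -> c) -> (a -> a))  [subst: {-} | 1 pending]
  -> decompose arrow: push (d -> c)~(c -> c), (c -> a)~(a -> a)
step 2: unify (d -> c) ~ (c -> c)  [subst: {-} | 2 pending]
  -> decompose arrow: push d~c, c~c
step 3: unify d ~ c  [subst: {-} | 3 pending]
  bind d := c
step 4: unify c ~ c  [subst: {d:=c} | 2 pending]
  -> identical, skip
step 5: unify (c -> a) ~ (a -> a)  [subst: {d:=c} | 1 pending]
  -> decompose arrow: push c~a, a~a
step 6: unify c ~ a  [subst: {d:=c} | 2 pending]
  bind c := a
step 7: unify a ~ a  [subst: {d:=c, c:=a} | 1 pending]
  -> identical, skip
step 8: unify e ~ List List a  [subst: {d:=c, c:=a} | 0 pending]
  bind e := List List a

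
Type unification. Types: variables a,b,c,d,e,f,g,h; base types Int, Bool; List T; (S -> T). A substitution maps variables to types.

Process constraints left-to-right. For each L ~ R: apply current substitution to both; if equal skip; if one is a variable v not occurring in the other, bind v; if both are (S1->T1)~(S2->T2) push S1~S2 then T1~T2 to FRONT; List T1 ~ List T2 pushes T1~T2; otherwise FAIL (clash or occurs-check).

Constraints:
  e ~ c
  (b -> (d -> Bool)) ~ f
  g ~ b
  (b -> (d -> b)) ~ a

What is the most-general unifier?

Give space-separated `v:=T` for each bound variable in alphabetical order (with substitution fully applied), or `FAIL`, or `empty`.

Answer: a:=(b -> (d -> b)) e:=c f:=(b -> (d -> Bool)) g:=b

Derivation:
step 1: unify e ~ c  [subst: {-} | 3 pending]
  bind e := c
step 2: unify (b -> (d -> Bool)) ~ f  [subst: {e:=c} | 2 pending]
  bind f := (b -> (d -> Bool))
step 3: unify g ~ b  [subst: {e:=c, f:=(b -> (d -> Bool))} | 1 pending]
  bind g := b
step 4: unify (b -> (d -> b)) ~ a  [subst: {e:=c, f:=(b -> (d -> Bool)), g:=b} | 0 pending]
  bind a := (b -> (d -> b))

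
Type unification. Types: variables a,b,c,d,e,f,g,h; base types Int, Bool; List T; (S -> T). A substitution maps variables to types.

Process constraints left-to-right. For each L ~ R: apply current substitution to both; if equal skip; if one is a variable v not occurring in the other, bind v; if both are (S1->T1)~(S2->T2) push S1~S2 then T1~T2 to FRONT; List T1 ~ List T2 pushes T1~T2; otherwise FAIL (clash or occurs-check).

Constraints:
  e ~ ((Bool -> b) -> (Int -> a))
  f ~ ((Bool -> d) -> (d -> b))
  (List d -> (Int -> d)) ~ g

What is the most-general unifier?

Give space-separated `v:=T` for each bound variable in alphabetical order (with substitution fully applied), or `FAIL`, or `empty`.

step 1: unify e ~ ((Bool -> b) -> (Int -> a))  [subst: {-} | 2 pending]
  bind e := ((Bool -> b) -> (Int -> a))
step 2: unify f ~ ((Bool -> d) -> (d -> b))  [subst: {e:=((Bool -> b) -> (Int -> a))} | 1 pending]
  bind f := ((Bool -> d) -> (d -> b))
step 3: unify (List d -> (Int -> d)) ~ g  [subst: {e:=((Bool -> b) -> (Int -> a)), f:=((Bool -> d) -> (d -> b))} | 0 pending]
  bind g := (List d -> (Int -> d))

Answer: e:=((Bool -> b) -> (Int -> a)) f:=((Bool -> d) -> (d -> b)) g:=(List d -> (Int -> d))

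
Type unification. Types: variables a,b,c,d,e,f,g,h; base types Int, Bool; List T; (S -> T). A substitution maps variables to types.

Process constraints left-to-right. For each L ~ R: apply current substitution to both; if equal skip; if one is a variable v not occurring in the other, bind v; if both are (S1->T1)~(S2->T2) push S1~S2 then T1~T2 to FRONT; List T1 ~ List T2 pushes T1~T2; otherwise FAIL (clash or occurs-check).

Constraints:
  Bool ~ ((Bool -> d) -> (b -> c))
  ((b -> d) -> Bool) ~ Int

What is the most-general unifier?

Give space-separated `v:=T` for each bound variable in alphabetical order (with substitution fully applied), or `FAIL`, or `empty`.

Answer: FAIL

Derivation:
step 1: unify Bool ~ ((Bool -> d) -> (b -> c))  [subst: {-} | 1 pending]
  clash: Bool vs ((Bool -> d) -> (b -> c))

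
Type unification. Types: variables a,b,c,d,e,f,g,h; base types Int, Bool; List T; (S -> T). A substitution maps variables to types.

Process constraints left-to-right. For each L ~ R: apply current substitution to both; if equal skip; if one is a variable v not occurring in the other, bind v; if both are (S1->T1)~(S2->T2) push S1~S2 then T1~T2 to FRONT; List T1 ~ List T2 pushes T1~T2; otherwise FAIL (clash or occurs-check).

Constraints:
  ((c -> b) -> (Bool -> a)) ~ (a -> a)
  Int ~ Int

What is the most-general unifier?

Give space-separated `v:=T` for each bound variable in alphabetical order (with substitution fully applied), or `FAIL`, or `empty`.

step 1: unify ((c -> b) -> (Bool -> a)) ~ (a -> a)  [subst: {-} | 1 pending]
  -> decompose arrow: push (c -> b)~a, (Bool -> a)~a
step 2: unify (c -> b) ~ a  [subst: {-} | 2 pending]
  bind a := (c -> b)
step 3: unify (Bool -> (c -> b)) ~ (c -> b)  [subst: {a:=(c -> b)} | 1 pending]
  -> decompose arrow: push Bool~c, (c -> b)~b
step 4: unify Bool ~ c  [subst: {a:=(c -> b)} | 2 pending]
  bind c := Bool
step 5: unify (Bool -> b) ~ b  [subst: {a:=(c -> b), c:=Bool} | 1 pending]
  occurs-check fail

Answer: FAIL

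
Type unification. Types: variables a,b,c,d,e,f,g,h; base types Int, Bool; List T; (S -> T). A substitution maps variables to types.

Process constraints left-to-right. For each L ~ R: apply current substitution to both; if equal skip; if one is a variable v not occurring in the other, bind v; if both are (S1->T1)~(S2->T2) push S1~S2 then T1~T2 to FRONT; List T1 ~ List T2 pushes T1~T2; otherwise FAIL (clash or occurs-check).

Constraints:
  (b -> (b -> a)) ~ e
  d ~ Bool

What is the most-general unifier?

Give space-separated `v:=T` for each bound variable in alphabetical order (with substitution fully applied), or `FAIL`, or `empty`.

step 1: unify (b -> (b -> a)) ~ e  [subst: {-} | 1 pending]
  bind e := (b -> (b -> a))
step 2: unify d ~ Bool  [subst: {e:=(b -> (b -> a))} | 0 pending]
  bind d := Bool

Answer: d:=Bool e:=(b -> (b -> a))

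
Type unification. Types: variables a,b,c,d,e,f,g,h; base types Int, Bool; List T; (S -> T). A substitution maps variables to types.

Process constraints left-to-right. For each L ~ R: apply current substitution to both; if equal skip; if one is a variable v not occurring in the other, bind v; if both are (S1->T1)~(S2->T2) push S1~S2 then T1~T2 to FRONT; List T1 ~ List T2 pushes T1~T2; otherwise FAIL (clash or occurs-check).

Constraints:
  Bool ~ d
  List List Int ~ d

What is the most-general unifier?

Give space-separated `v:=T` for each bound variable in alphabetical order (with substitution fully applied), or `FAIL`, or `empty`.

Answer: FAIL

Derivation:
step 1: unify Bool ~ d  [subst: {-} | 1 pending]
  bind d := Bool
step 2: unify List List Int ~ Bool  [subst: {d:=Bool} | 0 pending]
  clash: List List Int vs Bool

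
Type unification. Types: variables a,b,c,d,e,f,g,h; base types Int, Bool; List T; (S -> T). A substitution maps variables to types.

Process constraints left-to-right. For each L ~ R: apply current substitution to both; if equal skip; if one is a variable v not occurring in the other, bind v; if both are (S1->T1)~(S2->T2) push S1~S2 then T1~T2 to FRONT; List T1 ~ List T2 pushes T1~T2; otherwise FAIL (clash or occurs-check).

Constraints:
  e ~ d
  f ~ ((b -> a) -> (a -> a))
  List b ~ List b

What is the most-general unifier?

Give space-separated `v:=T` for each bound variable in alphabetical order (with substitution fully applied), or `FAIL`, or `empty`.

step 1: unify e ~ d  [subst: {-} | 2 pending]
  bind e := d
step 2: unify f ~ ((b -> a) -> (a -> a))  [subst: {e:=d} | 1 pending]
  bind f := ((b -> a) -> (a -> a))
step 3: unify List b ~ List b  [subst: {e:=d, f:=((b -> a) -> (a -> a))} | 0 pending]
  -> identical, skip

Answer: e:=d f:=((b -> a) -> (a -> a))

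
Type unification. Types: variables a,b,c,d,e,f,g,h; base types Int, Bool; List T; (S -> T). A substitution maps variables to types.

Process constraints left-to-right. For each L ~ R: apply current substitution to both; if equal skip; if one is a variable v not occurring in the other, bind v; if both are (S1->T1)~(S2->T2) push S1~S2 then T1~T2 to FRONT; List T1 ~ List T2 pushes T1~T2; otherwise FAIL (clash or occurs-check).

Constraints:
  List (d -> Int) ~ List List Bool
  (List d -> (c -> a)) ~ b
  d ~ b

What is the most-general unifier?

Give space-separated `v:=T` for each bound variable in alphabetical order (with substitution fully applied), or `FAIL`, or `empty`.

Answer: FAIL

Derivation:
step 1: unify List (d -> Int) ~ List List Bool  [subst: {-} | 2 pending]
  -> decompose List: push (d -> Int)~List Bool
step 2: unify (d -> Int) ~ List Bool  [subst: {-} | 2 pending]
  clash: (d -> Int) vs List Bool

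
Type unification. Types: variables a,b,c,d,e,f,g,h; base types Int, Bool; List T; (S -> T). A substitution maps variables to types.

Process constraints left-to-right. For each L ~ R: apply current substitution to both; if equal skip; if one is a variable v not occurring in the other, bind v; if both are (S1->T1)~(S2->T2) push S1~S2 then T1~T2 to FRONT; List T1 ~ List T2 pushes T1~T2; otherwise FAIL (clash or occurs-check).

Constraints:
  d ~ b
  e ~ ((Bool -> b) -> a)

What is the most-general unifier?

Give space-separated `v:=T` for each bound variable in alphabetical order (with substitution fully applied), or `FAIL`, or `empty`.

step 1: unify d ~ b  [subst: {-} | 1 pending]
  bind d := b
step 2: unify e ~ ((Bool -> b) -> a)  [subst: {d:=b} | 0 pending]
  bind e := ((Bool -> b) -> a)

Answer: d:=b e:=((Bool -> b) -> a)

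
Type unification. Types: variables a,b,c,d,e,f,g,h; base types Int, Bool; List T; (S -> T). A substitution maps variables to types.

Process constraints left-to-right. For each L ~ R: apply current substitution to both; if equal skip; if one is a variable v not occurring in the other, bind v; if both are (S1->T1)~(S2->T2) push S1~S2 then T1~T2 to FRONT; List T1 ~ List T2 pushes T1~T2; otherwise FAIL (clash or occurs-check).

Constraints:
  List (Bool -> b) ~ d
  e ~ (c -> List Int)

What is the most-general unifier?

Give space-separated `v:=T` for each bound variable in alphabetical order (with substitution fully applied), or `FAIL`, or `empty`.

Answer: d:=List (Bool -> b) e:=(c -> List Int)

Derivation:
step 1: unify List (Bool -> b) ~ d  [subst: {-} | 1 pending]
  bind d := List (Bool -> b)
step 2: unify e ~ (c -> List Int)  [subst: {d:=List (Bool -> b)} | 0 pending]
  bind e := (c -> List Int)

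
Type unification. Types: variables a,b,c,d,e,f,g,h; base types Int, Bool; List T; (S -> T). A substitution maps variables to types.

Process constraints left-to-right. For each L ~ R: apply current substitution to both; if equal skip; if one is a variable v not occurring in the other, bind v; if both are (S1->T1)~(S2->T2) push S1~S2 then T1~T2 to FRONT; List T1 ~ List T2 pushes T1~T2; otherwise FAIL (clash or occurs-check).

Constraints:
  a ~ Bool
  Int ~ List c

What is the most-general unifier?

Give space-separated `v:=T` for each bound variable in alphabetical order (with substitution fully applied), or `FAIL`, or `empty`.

step 1: unify a ~ Bool  [subst: {-} | 1 pending]
  bind a := Bool
step 2: unify Int ~ List c  [subst: {a:=Bool} | 0 pending]
  clash: Int vs List c

Answer: FAIL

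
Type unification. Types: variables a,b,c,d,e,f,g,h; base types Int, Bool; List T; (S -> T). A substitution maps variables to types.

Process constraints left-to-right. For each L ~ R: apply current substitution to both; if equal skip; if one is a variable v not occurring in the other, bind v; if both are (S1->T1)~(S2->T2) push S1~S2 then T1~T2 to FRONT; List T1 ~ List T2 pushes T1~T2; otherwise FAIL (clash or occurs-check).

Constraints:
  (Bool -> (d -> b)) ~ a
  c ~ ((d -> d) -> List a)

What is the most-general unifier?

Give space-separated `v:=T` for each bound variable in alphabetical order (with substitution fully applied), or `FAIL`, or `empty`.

step 1: unify (Bool -> (d -> b)) ~ a  [subst: {-} | 1 pending]
  bind a := (Bool -> (d -> b))
step 2: unify c ~ ((d -> d) -> List (Bool -> (d -> b)))  [subst: {a:=(Bool -> (d -> b))} | 0 pending]
  bind c := ((d -> d) -> List (Bool -> (d -> b)))

Answer: a:=(Bool -> (d -> b)) c:=((d -> d) -> List (Bool -> (d -> b)))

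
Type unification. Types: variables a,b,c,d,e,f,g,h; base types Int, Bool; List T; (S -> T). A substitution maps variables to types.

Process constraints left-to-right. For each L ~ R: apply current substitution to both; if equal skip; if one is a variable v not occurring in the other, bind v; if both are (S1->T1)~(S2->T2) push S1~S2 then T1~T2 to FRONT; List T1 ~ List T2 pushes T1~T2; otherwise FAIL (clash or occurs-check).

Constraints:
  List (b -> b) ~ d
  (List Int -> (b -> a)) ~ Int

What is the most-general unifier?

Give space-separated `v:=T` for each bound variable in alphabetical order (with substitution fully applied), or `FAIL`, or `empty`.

step 1: unify List (b -> b) ~ d  [subst: {-} | 1 pending]
  bind d := List (b -> b)
step 2: unify (List Int -> (b -> a)) ~ Int  [subst: {d:=List (b -> b)} | 0 pending]
  clash: (List Int -> (b -> a)) vs Int

Answer: FAIL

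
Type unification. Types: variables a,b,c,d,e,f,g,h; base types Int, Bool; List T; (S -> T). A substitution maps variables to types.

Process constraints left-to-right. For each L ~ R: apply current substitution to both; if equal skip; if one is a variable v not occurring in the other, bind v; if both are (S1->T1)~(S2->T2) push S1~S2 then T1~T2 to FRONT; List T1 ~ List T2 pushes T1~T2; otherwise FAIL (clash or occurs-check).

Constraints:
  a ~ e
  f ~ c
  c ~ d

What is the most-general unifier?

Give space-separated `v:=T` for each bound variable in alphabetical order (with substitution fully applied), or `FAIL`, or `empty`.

step 1: unify a ~ e  [subst: {-} | 2 pending]
  bind a := e
step 2: unify f ~ c  [subst: {a:=e} | 1 pending]
  bind f := c
step 3: unify c ~ d  [subst: {a:=e, f:=c} | 0 pending]
  bind c := d

Answer: a:=e c:=d f:=d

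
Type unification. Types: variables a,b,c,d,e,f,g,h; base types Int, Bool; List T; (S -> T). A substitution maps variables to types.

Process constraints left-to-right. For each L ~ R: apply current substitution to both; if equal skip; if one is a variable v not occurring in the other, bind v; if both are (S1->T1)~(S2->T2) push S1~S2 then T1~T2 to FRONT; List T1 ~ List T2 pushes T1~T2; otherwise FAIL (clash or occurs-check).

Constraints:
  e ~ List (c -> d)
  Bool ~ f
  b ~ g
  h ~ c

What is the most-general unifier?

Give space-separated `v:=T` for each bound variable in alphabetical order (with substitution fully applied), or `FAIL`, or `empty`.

Answer: b:=g e:=List (c -> d) f:=Bool h:=c

Derivation:
step 1: unify e ~ List (c -> d)  [subst: {-} | 3 pending]
  bind e := List (c -> d)
step 2: unify Bool ~ f  [subst: {e:=List (c -> d)} | 2 pending]
  bind f := Bool
step 3: unify b ~ g  [subst: {e:=List (c -> d), f:=Bool} | 1 pending]
  bind b := g
step 4: unify h ~ c  [subst: {e:=List (c -> d), f:=Bool, b:=g} | 0 pending]
  bind h := c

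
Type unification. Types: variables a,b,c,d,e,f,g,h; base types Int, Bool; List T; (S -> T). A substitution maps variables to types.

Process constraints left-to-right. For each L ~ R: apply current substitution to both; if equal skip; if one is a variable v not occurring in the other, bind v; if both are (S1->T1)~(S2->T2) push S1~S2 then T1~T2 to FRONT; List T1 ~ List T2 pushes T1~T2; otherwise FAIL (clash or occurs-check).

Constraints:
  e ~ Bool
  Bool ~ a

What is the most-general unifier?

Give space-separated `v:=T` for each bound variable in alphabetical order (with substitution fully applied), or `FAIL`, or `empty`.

Answer: a:=Bool e:=Bool

Derivation:
step 1: unify e ~ Bool  [subst: {-} | 1 pending]
  bind e := Bool
step 2: unify Bool ~ a  [subst: {e:=Bool} | 0 pending]
  bind a := Bool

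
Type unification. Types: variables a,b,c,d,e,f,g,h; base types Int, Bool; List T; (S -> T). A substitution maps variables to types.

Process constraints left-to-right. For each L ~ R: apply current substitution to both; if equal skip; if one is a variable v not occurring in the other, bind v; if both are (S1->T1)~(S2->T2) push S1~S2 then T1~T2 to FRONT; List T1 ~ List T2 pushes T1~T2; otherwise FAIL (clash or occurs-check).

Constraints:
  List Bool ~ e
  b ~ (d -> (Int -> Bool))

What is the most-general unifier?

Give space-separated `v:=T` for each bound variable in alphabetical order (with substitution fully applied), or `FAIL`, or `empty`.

Answer: b:=(d -> (Int -> Bool)) e:=List Bool

Derivation:
step 1: unify List Bool ~ e  [subst: {-} | 1 pending]
  bind e := List Bool
step 2: unify b ~ (d -> (Int -> Bool))  [subst: {e:=List Bool} | 0 pending]
  bind b := (d -> (Int -> Bool))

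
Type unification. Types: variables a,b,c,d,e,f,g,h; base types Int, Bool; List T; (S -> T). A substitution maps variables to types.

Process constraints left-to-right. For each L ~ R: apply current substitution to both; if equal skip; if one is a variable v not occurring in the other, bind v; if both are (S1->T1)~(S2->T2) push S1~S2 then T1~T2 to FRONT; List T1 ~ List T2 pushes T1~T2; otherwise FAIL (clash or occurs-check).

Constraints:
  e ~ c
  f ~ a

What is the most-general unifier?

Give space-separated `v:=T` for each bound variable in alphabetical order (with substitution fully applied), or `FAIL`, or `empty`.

Answer: e:=c f:=a

Derivation:
step 1: unify e ~ c  [subst: {-} | 1 pending]
  bind e := c
step 2: unify f ~ a  [subst: {e:=c} | 0 pending]
  bind f := a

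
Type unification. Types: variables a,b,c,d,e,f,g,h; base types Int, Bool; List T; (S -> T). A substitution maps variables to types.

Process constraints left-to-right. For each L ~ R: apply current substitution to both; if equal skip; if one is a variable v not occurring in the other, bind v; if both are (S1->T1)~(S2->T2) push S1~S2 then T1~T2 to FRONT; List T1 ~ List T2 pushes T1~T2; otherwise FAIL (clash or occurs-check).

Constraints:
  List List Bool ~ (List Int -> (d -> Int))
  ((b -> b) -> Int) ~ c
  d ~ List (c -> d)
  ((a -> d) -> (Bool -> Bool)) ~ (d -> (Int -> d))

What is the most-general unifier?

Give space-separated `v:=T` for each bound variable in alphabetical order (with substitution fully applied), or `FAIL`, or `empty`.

step 1: unify List List Bool ~ (List Int -> (d -> Int))  [subst: {-} | 3 pending]
  clash: List List Bool vs (List Int -> (d -> Int))

Answer: FAIL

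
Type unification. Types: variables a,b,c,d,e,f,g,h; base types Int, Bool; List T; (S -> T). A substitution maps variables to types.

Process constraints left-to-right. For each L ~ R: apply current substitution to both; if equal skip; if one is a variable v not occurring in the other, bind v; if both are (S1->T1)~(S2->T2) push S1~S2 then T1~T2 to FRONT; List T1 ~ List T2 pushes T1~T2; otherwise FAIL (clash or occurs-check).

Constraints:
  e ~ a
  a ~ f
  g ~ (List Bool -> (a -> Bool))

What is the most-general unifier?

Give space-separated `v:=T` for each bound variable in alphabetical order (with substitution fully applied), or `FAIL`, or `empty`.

Answer: a:=f e:=f g:=(List Bool -> (f -> Bool))

Derivation:
step 1: unify e ~ a  [subst: {-} | 2 pending]
  bind e := a
step 2: unify a ~ f  [subst: {e:=a} | 1 pending]
  bind a := f
step 3: unify g ~ (List Bool -> (f -> Bool))  [subst: {e:=a, a:=f} | 0 pending]
  bind g := (List Bool -> (f -> Bool))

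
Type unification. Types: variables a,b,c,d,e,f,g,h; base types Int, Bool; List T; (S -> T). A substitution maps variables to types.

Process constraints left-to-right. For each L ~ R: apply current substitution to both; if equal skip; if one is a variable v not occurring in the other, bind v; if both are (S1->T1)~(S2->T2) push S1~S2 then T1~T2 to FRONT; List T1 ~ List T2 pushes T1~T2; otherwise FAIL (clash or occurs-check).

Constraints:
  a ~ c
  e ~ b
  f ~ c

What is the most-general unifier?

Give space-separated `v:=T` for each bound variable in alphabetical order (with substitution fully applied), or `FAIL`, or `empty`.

step 1: unify a ~ c  [subst: {-} | 2 pending]
  bind a := c
step 2: unify e ~ b  [subst: {a:=c} | 1 pending]
  bind e := b
step 3: unify f ~ c  [subst: {a:=c, e:=b} | 0 pending]
  bind f := c

Answer: a:=c e:=b f:=c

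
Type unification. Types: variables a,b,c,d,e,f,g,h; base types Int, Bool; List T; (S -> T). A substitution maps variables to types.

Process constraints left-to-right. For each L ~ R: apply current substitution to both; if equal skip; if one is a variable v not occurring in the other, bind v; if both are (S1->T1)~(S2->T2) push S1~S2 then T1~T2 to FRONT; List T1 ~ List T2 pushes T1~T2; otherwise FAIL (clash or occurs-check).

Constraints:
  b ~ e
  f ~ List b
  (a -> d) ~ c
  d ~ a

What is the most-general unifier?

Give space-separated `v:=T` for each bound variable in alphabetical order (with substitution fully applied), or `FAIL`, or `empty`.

step 1: unify b ~ e  [subst: {-} | 3 pending]
  bind b := e
step 2: unify f ~ List e  [subst: {b:=e} | 2 pending]
  bind f := List e
step 3: unify (a -> d) ~ c  [subst: {b:=e, f:=List e} | 1 pending]
  bind c := (a -> d)
step 4: unify d ~ a  [subst: {b:=e, f:=List e, c:=(a -> d)} | 0 pending]
  bind d := a

Answer: b:=e c:=(a -> a) d:=a f:=List e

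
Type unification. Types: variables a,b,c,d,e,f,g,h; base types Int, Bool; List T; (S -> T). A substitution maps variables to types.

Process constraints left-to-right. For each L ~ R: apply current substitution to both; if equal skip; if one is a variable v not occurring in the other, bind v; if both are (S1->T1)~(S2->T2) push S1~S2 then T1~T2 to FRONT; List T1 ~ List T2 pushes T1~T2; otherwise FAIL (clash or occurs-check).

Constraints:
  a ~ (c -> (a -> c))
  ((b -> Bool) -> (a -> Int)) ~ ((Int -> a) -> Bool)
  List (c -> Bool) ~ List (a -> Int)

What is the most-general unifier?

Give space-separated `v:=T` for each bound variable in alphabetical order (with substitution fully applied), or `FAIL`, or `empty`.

step 1: unify a ~ (c -> (a -> c))  [subst: {-} | 2 pending]
  occurs-check fail: a in (c -> (a -> c))

Answer: FAIL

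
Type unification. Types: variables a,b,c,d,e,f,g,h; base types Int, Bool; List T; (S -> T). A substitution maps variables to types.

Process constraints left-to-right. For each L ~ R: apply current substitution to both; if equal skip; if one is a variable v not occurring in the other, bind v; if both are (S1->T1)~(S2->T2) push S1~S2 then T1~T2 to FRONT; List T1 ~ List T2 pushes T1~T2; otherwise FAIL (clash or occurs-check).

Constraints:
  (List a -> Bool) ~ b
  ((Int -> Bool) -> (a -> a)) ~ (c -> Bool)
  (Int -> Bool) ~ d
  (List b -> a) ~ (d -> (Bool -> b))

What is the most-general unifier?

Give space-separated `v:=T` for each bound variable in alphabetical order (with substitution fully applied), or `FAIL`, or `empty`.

Answer: FAIL

Derivation:
step 1: unify (List a -> Bool) ~ b  [subst: {-} | 3 pending]
  bind b := (List a -> Bool)
step 2: unify ((Int -> Bool) -> (a -> a)) ~ (c -> Bool)  [subst: {b:=(List a -> Bool)} | 2 pending]
  -> decompose arrow: push (Int -> Bool)~c, (a -> a)~Bool
step 3: unify (Int -> Bool) ~ c  [subst: {b:=(List a -> Bool)} | 3 pending]
  bind c := (Int -> Bool)
step 4: unify (a -> a) ~ Bool  [subst: {b:=(List a -> Bool), c:=(Int -> Bool)} | 2 pending]
  clash: (a -> a) vs Bool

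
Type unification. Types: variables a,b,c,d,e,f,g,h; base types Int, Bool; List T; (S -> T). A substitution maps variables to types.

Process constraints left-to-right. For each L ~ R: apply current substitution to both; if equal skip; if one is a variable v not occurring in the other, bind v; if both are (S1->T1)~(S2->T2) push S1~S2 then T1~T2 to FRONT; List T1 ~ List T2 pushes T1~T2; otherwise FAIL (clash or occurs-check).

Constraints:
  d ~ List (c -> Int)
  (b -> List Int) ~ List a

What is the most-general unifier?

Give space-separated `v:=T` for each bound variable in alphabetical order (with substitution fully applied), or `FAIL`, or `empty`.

Answer: FAIL

Derivation:
step 1: unify d ~ List (c -> Int)  [subst: {-} | 1 pending]
  bind d := List (c -> Int)
step 2: unify (b -> List Int) ~ List a  [subst: {d:=List (c -> Int)} | 0 pending]
  clash: (b -> List Int) vs List a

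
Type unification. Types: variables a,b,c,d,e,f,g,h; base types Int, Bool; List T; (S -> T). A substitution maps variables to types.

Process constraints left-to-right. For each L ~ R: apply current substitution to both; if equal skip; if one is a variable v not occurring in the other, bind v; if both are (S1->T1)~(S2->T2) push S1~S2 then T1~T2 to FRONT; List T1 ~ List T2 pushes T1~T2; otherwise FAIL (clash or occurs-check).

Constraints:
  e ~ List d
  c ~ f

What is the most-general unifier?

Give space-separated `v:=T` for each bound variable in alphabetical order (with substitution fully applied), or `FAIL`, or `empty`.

Answer: c:=f e:=List d

Derivation:
step 1: unify e ~ List d  [subst: {-} | 1 pending]
  bind e := List d
step 2: unify c ~ f  [subst: {e:=List d} | 0 pending]
  bind c := f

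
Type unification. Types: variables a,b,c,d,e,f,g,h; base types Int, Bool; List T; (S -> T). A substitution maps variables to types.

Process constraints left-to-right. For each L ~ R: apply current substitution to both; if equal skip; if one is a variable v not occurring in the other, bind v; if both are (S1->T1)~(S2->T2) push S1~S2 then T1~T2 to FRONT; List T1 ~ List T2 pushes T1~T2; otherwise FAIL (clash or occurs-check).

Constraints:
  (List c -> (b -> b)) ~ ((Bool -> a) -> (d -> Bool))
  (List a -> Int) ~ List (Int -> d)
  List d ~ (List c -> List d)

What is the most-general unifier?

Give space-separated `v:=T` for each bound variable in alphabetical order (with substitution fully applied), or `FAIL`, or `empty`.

step 1: unify (List c -> (b -> b)) ~ ((Bool -> a) -> (d -> Bool))  [subst: {-} | 2 pending]
  -> decompose arrow: push List c~(Bool -> a), (b -> b)~(d -> Bool)
step 2: unify List c ~ (Bool -> a)  [subst: {-} | 3 pending]
  clash: List c vs (Bool -> a)

Answer: FAIL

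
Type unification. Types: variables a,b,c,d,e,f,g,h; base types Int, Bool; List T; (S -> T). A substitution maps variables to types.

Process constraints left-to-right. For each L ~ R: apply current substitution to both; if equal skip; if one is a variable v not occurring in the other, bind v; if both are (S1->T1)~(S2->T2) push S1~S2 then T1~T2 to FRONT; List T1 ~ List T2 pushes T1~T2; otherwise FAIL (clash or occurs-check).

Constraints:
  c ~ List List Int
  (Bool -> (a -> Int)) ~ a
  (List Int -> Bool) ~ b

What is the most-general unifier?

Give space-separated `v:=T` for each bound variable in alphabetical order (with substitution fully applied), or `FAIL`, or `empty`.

step 1: unify c ~ List List Int  [subst: {-} | 2 pending]
  bind c := List List Int
step 2: unify (Bool -> (a -> Int)) ~ a  [subst: {c:=List List Int} | 1 pending]
  occurs-check fail

Answer: FAIL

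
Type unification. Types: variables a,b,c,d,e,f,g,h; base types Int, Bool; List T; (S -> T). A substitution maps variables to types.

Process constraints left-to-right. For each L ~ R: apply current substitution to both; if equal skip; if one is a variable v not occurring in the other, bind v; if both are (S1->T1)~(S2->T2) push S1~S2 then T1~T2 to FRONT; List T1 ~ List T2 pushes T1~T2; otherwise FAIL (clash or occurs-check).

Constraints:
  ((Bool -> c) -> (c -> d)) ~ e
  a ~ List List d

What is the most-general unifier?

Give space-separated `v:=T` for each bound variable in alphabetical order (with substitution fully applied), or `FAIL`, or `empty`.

step 1: unify ((Bool -> c) -> (c -> d)) ~ e  [subst: {-} | 1 pending]
  bind e := ((Bool -> c) -> (c -> d))
step 2: unify a ~ List List d  [subst: {e:=((Bool -> c) -> (c -> d))} | 0 pending]
  bind a := List List d

Answer: a:=List List d e:=((Bool -> c) -> (c -> d))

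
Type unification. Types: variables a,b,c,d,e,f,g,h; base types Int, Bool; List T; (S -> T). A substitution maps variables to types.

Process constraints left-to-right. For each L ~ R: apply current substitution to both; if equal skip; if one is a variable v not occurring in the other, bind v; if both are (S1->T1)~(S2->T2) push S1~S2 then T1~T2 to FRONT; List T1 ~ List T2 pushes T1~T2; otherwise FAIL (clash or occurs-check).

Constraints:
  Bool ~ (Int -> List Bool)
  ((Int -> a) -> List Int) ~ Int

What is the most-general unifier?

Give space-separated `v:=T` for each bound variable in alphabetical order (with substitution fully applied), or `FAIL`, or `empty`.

Answer: FAIL

Derivation:
step 1: unify Bool ~ (Int -> List Bool)  [subst: {-} | 1 pending]
  clash: Bool vs (Int -> List Bool)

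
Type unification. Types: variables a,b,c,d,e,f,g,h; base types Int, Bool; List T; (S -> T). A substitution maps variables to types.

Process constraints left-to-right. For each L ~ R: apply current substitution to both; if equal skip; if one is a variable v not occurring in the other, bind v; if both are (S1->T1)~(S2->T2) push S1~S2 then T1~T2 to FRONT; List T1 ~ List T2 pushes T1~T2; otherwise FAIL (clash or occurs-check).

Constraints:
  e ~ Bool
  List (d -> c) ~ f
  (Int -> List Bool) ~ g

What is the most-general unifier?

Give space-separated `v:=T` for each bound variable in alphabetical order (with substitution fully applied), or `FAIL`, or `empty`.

Answer: e:=Bool f:=List (d -> c) g:=(Int -> List Bool)

Derivation:
step 1: unify e ~ Bool  [subst: {-} | 2 pending]
  bind e := Bool
step 2: unify List (d -> c) ~ f  [subst: {e:=Bool} | 1 pending]
  bind f := List (d -> c)
step 3: unify (Int -> List Bool) ~ g  [subst: {e:=Bool, f:=List (d -> c)} | 0 pending]
  bind g := (Int -> List Bool)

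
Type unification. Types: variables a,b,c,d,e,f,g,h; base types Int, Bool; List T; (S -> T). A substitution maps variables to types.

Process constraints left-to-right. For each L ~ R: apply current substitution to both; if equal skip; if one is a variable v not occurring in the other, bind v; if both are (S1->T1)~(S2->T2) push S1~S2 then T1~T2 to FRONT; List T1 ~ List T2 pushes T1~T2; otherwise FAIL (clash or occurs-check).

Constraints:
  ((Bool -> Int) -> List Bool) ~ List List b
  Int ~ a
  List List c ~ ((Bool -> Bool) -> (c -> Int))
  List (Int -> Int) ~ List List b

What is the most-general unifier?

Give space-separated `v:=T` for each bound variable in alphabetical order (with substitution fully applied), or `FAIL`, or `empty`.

step 1: unify ((Bool -> Int) -> List Bool) ~ List List b  [subst: {-} | 3 pending]
  clash: ((Bool -> Int) -> List Bool) vs List List b

Answer: FAIL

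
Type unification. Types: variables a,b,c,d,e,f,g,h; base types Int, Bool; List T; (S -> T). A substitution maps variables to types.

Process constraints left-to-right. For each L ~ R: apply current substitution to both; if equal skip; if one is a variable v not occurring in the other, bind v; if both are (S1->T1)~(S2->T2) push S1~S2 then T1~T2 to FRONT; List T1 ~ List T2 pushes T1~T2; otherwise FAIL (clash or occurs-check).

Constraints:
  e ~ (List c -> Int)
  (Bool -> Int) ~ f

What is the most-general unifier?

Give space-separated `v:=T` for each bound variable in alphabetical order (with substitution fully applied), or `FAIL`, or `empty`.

Answer: e:=(List c -> Int) f:=(Bool -> Int)

Derivation:
step 1: unify e ~ (List c -> Int)  [subst: {-} | 1 pending]
  bind e := (List c -> Int)
step 2: unify (Bool -> Int) ~ f  [subst: {e:=(List c -> Int)} | 0 pending]
  bind f := (Bool -> Int)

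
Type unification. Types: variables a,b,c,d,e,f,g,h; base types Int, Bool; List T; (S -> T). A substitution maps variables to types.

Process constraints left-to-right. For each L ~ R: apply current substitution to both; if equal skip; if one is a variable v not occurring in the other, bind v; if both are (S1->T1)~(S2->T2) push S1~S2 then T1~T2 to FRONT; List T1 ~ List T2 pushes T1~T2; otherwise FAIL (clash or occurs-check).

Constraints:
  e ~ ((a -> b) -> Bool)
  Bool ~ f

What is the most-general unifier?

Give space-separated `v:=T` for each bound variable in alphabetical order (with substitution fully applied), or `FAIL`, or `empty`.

Answer: e:=((a -> b) -> Bool) f:=Bool

Derivation:
step 1: unify e ~ ((a -> b) -> Bool)  [subst: {-} | 1 pending]
  bind e := ((a -> b) -> Bool)
step 2: unify Bool ~ f  [subst: {e:=((a -> b) -> Bool)} | 0 pending]
  bind f := Bool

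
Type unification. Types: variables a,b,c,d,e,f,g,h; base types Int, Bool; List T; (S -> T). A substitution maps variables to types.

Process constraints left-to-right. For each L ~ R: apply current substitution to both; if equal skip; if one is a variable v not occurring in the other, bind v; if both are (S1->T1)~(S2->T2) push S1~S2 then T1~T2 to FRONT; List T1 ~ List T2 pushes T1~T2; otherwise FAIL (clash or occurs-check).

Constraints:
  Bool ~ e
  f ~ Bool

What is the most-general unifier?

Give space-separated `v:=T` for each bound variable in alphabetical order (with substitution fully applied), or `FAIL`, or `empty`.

step 1: unify Bool ~ e  [subst: {-} | 1 pending]
  bind e := Bool
step 2: unify f ~ Bool  [subst: {e:=Bool} | 0 pending]
  bind f := Bool

Answer: e:=Bool f:=Bool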